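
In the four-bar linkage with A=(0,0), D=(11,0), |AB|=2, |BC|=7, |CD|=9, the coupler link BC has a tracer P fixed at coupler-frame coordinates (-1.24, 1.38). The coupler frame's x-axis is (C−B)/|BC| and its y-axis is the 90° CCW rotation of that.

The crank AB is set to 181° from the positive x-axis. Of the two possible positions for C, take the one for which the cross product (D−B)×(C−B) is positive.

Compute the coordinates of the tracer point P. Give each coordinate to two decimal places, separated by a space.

A=(0,0), D=(11.00,0)
B = A + 2.00·(cos181°, sin181°) = (-1.9997, -0.0349)
|BD| = 12.9997
circle(B,7.00) ∩ circle(D,9.00): a=5.2691, h=4.6083
  candidates: C₊=(3.2570,4.5876) cross=59.907; C₋=(3.2817,-4.6291) cross=-59.907
  mode + wants cross > 0 → take C=(3.2570,4.5876) (cross=59.907)
ex = (C−B)/|BC| = (0.7510,0.6604); ey = (-0.6604,0.7510)
P = B + -1.24·ex + 1.38·ey = (-3.8422,0.1826)

-3.84 0.18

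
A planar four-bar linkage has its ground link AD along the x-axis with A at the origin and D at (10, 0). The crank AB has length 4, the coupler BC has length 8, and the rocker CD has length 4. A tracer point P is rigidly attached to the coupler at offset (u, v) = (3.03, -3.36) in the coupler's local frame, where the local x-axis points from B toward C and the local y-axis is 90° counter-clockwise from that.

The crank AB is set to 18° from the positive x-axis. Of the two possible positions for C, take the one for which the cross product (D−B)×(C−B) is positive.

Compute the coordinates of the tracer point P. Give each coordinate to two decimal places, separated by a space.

7.74 -1.00

A=(0,0), D=(10.00,0)
B = A + 4.00·(cos18°, sin18°) = (3.8042, 1.2361)
|BD| = 6.3179
circle(B,8.00) ∩ circle(D,4.00): a=6.9577, h=3.9485
  candidates: C₊=(11.4000,3.7470) cross=24.946; C₋=(9.8549,-3.9974) cross=-24.946
  mode + wants cross > 0 → take C=(11.4000,3.7470) (cross=24.946)
ex = (C−B)/|BC| = (0.9495,0.3139); ey = (-0.3139,0.9495)
P = B + 3.03·ex + -3.36·ey = (7.7357,-1.0031)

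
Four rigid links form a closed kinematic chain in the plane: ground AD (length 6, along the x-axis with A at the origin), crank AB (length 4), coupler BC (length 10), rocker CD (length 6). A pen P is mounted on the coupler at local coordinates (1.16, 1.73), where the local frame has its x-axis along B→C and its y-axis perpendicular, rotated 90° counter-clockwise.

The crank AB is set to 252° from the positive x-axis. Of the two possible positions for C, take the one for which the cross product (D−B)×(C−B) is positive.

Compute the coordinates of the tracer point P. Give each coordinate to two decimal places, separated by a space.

A=(0,0), D=(6.00,0)
B = A + 4.00·(cos252°, sin252°) = (-1.2361, -3.8042)
|BD| = 8.1751
circle(B,10.00) ∩ circle(D,6.00): a=8.0019, h=5.9975
  candidates: C₊=(3.0558,5.2279) cross=49.030; C₋=(8.6375,-5.3892) cross=-49.030
  mode + wants cross > 0 → take C=(3.0558,5.2279) (cross=49.030)
ex = (C−B)/|BC| = (0.4292,0.9032); ey = (-0.9032,0.4292)
P = B + 1.16·ex + 1.73·ey = (-2.3008,-2.0140)

-2.30 -2.01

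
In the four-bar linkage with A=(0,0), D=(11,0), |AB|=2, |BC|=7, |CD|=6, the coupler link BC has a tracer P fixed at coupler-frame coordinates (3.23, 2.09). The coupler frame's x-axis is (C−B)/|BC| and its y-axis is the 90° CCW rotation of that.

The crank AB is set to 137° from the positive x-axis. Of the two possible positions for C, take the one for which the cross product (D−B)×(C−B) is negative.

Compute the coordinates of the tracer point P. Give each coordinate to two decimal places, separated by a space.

A=(0,0), D=(11.00,0)
B = A + 2.00·(cos137°, sin137°) = (-1.4627, 1.3640)
|BD| = 12.5371
circle(B,7.00) ∩ circle(D,6.00): a=6.7870, h=1.7136
  candidates: C₊=(5.4705,2.3290) cross=21.483; C₋=(5.0976,-1.0778) cross=-21.483
  mode - wants cross < 0 → take C=(5.0976,-1.0778) (cross=-21.483)
ex = (C−B)/|BC| = (0.9372,-0.3488); ey = (0.3488,0.9372)
P = B + 3.23·ex + 2.09·ey = (2.2935,2.1960)

2.29 2.20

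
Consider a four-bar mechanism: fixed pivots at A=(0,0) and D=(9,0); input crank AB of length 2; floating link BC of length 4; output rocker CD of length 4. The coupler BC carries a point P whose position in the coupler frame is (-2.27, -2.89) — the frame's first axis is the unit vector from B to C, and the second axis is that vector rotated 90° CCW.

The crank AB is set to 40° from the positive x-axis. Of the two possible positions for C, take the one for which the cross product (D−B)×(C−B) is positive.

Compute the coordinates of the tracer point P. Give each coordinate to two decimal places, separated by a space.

A=(0,0), D=(9.00,0)
B = A + 2.00·(cos40°, sin40°) = (1.5321, 1.2856)
|BD| = 7.5778
circle(B,4.00) ∩ circle(D,4.00): a=3.7889, h=1.2823
  candidates: C₊=(5.4836,1.9065) cross=9.717; C₋=(5.0485,-0.6210) cross=-9.717
  mode + wants cross > 0 → take C=(5.4836,1.9065) (cross=9.717)
ex = (C−B)/|BC| = (0.9879,0.1552); ey = (-0.1552,0.9879)
P = B + -2.27·ex + -2.89·ey = (-0.2617,-1.9218)

-0.26 -1.92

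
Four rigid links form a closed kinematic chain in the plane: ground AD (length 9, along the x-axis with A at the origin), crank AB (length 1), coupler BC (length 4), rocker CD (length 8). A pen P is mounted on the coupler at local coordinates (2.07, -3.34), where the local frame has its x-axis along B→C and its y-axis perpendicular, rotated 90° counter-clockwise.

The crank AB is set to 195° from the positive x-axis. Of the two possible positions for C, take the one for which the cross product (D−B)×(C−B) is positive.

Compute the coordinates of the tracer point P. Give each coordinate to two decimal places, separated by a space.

2.94 -0.73

A=(0,0), D=(9.00,0)
B = A + 1.00·(cos195°, sin195°) = (-0.9659, -0.2588)
|BD| = 9.9693
circle(B,4.00) ∩ circle(D,8.00): a=2.5772, h=3.0591
  candidates: C₊=(1.5310,2.8661) cross=30.497; C₋=(1.6899,-3.2499) cross=-30.497
  mode + wants cross > 0 → take C=(1.5310,2.8661) (cross=30.497)
ex = (C−B)/|BC| = (0.6242,0.7812); ey = (-0.7812,0.6242)
P = B + 2.07·ex + -3.34·ey = (2.9356,-0.7266)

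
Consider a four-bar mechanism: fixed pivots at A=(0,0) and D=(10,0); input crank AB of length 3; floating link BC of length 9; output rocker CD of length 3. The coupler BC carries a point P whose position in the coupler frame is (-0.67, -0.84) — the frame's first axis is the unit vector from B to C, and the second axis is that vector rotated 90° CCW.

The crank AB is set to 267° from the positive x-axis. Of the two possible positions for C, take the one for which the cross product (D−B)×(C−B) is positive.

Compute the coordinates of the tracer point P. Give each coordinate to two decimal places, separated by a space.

A=(0,0), D=(10.00,0)
B = A + 3.00·(cos267°, sin267°) = (-0.1570, -2.9959)
|BD| = 10.5896
circle(B,9.00) ∩ circle(D,3.00): a=8.6944, h=2.3255
  candidates: C₊=(7.5243,1.6943) cross=24.626; C₋=(8.8401,-2.7667) cross=-24.626
  mode + wants cross > 0 → take C=(7.5243,1.6943) (cross=24.626)
ex = (C−B)/|BC| = (0.8535,0.5211); ey = (-0.5211,0.8535)
P = B + -0.67·ex + -0.84·ey = (-0.2911,-4.0620)

-0.29 -4.06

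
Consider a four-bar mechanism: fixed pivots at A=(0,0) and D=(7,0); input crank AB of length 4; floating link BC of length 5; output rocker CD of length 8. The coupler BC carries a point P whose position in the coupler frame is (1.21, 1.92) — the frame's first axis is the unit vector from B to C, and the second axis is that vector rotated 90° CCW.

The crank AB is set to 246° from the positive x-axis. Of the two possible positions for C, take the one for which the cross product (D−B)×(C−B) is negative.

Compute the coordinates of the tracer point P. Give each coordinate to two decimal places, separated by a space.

A=(0,0), D=(7.00,0)
B = A + 4.00·(cos246°, sin246°) = (-1.6269, -3.6542)
|BD| = 9.3690
circle(B,5.00) ∩ circle(D,8.00): a=2.6031, h=4.2689
  candidates: C₊=(-0.8950,1.2920) cross=39.995; C₋=(2.4350,-6.5697) cross=-39.995
  mode - wants cross < 0 → take C=(2.4350,-6.5697) (cross=-39.995)
ex = (C−B)/|BC| = (0.8124,-0.5831); ey = (0.5831,0.8124)
P = B + 1.21·ex + 1.92·ey = (0.4756,-2.7999)

0.48 -2.80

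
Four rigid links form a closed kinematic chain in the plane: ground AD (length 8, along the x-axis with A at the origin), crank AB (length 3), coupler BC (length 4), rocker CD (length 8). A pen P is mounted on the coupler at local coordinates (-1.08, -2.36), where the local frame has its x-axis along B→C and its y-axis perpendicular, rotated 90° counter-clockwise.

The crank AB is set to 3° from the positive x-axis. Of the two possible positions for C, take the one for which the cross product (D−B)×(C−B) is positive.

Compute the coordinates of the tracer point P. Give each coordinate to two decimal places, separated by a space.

A=(0,0), D=(8.00,0)
B = A + 3.00·(cos3°, sin3°) = (2.9959, 0.1570)
|BD| = 5.0066
circle(B,4.00) ∩ circle(D,8.00): a=-2.2904, h=3.2793
  candidates: C₊=(0.8094,3.5066) cross=16.418; C₋=(0.6038,-3.0489) cross=-16.418
  mode + wants cross > 0 → take C=(0.8094,3.5066) (cross=16.418)
ex = (C−B)/|BC| = (-0.5466,0.8374); ey = (-0.8374,-0.5466)
P = B + -1.08·ex + -2.36·ey = (5.5625,0.5426)

5.56 0.54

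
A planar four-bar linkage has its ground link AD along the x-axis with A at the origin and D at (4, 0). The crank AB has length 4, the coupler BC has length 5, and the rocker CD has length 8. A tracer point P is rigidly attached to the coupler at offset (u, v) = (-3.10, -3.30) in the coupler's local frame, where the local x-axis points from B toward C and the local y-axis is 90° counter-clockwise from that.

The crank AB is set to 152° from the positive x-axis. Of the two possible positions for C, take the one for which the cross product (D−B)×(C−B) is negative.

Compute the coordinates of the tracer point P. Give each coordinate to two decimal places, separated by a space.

-6.93 4.87

A=(0,0), D=(4.00,0)
B = A + 4.00·(cos152°, sin152°) = (-3.5318, 1.8779)
|BD| = 7.7624
circle(B,5.00) ∩ circle(D,8.00): a=1.3691, h=4.8089
  candidates: C₊=(-1.0400,6.2128) cross=37.329; C₋=(-3.3668,-3.1194) cross=-37.329
  mode - wants cross < 0 → take C=(-3.3668,-3.1194) (cross=-37.329)
ex = (C−B)/|BC| = (0.0330,-0.9995); ey = (0.9995,0.0330)
P = B + -3.10·ex + -3.30·ey = (-6.9323,4.8673)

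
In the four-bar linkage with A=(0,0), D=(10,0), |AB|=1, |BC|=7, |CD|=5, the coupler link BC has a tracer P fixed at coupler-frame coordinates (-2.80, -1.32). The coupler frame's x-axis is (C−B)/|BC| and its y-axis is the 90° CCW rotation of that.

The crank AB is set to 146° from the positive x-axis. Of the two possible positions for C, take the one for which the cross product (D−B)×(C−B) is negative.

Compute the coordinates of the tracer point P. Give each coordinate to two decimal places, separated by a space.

-3.92 0.50

A=(0,0), D=(10.00,0)
B = A + 1.00·(cos146°, sin146°) = (-0.8290, 0.5592)
|BD| = 10.8435
circle(B,7.00) ∩ circle(D,5.00): a=6.5284, h=2.5259
  candidates: C₊=(5.8209,2.7451) cross=27.389; C₋=(5.5604,-2.3000) cross=-27.389
  mode - wants cross < 0 → take C=(5.5604,-2.3000) (cross=-27.389)
ex = (C−B)/|BC| = (0.9128,-0.4085); ey = (0.4085,0.9128)
P = B + -2.80·ex + -1.32·ey = (-3.9240,0.4980)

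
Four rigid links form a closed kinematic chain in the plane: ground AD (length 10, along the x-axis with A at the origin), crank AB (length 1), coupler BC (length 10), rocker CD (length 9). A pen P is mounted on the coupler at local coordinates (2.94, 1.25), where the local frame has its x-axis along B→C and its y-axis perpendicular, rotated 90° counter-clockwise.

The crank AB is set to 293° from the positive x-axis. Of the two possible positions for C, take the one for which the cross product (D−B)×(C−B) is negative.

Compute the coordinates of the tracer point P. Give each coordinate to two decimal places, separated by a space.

3.26 -2.32

A=(0,0), D=(10.00,0)
B = A + 1.00·(cos293°, sin293°) = (0.3907, -0.9205)
|BD| = 9.6533
circle(B,10.00) ∩ circle(D,9.00): a=5.8108, h=8.1385
  candidates: C₊=(5.3989,7.7350) cross=78.563; C₋=(6.9511,-8.4678) cross=-78.563
  mode - wants cross < 0 → take C=(6.9511,-8.4678) (cross=-78.563)
ex = (C−B)/|BC| = (0.6560,-0.7547); ey = (0.7547,0.6560)
P = B + 2.94·ex + 1.25·ey = (3.2629,-2.3194)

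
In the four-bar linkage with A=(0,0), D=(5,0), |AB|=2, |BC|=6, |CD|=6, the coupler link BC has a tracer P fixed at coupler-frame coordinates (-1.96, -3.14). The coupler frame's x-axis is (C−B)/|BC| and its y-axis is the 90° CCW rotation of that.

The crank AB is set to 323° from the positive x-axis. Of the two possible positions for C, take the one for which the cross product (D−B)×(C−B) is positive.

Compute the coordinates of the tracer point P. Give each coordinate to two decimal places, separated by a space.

4.80 -3.05

A=(0,0), D=(5.00,0)
B = A + 2.00·(cos323°, sin323°) = (1.5973, -1.2036)
|BD| = 3.6093
circle(B,6.00) ∩ circle(D,6.00): a=1.8047, h=5.7222
  candidates: C₊=(1.3904,4.7928) cross=20.653; C₋=(5.2068,-5.9964) cross=-20.653
  mode + wants cross > 0 → take C=(1.3904,4.7928) (cross=20.653)
ex = (C−B)/|BC| = (-0.0345,0.9994); ey = (-0.9994,-0.0345)
P = B + -1.96·ex + -3.14·ey = (4.8030,-3.0542)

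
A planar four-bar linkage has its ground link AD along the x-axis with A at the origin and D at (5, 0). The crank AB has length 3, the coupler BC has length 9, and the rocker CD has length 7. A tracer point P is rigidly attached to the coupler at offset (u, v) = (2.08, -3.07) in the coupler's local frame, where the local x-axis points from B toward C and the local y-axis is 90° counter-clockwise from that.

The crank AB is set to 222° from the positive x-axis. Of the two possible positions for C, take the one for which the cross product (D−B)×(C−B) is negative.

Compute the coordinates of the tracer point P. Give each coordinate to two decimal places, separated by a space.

A=(0,0), D=(5.00,0)
B = A + 3.00·(cos222°, sin222°) = (-2.2294, -2.0074)
|BD| = 7.5030
circle(B,9.00) ∩ circle(D,7.00): a=5.8840, h=6.8102
  candidates: C₊=(1.6180,6.1288) cross=51.097; C₋=(5.2621,-6.9951) cross=-51.097
  mode - wants cross < 0 → take C=(5.2621,-6.9951) (cross=-51.097)
ex = (C−B)/|BC| = (0.8324,-0.5542); ey = (0.5542,0.8324)
P = B + 2.08·ex + -3.07·ey = (-2.1994,-5.7155)

-2.20 -5.72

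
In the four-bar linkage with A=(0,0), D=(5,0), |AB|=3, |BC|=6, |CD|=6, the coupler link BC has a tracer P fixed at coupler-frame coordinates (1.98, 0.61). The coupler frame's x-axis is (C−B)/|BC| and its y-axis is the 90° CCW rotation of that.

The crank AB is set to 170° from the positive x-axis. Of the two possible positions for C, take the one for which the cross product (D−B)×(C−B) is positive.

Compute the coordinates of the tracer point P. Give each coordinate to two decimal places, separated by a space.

A=(0,0), D=(5.00,0)
B = A + 3.00·(cos170°, sin170°) = (-2.9544, 0.5209)
|BD| = 7.9715
circle(B,6.00) ∩ circle(D,6.00): a=3.9857, h=4.4849
  candidates: C₊=(1.3159,4.7357) cross=35.751; C₋=(0.7297,-4.2148) cross=-35.751
  mode + wants cross > 0 → take C=(1.3159,4.7357) (cross=35.751)
ex = (C−B)/|BC| = (0.7117,0.7025); ey = (-0.7025,0.7117)
P = B + 1.98·ex + 0.61·ey = (-1.9737,2.3460)

-1.97 2.35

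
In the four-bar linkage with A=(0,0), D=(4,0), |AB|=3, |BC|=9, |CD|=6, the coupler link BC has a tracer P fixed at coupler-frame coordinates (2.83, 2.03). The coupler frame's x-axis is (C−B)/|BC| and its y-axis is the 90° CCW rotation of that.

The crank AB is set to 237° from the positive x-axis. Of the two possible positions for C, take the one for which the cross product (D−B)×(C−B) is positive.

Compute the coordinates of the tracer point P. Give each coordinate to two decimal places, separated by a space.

-2.32 0.90

A=(0,0), D=(4.00,0)
B = A + 3.00·(cos237°, sin237°) = (-1.6339, -2.5160)
|BD| = 6.1702
circle(B,9.00) ∩ circle(D,6.00): a=6.7317, h=5.9737
  candidates: C₊=(2.0768,5.6834) cross=36.859; C₋=(6.9485,-5.2255) cross=-36.859
  mode + wants cross > 0 → take C=(2.0768,5.6834) (cross=36.859)
ex = (C−B)/|BC| = (0.4123,0.9110); ey = (-0.9110,0.4123)
P = B + 2.83·ex + 2.03·ey = (-2.3165,0.8992)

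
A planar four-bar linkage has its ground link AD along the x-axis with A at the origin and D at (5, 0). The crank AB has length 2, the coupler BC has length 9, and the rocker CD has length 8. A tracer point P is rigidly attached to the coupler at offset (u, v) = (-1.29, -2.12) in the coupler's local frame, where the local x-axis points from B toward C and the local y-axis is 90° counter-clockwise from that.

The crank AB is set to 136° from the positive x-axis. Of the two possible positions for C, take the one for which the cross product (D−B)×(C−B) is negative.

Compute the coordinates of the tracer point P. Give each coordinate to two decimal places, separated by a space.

A=(0,0), D=(5.00,0)
B = A + 2.00·(cos136°, sin136°) = (-1.4387, 1.3893)
|BD| = 6.5869
circle(B,9.00) ∩ circle(D,8.00): a=4.5839, h=7.7452
  candidates: C₊=(4.6757,7.9934) cross=51.017; C₋=(1.4084,-7.1485) cross=-51.017
  mode - wants cross < 0 → take C=(1.4084,-7.1485) (cross=-51.017)
ex = (C−B)/|BC| = (0.3163,-0.9486); ey = (0.9486,0.3163)
P = B + -1.29·ex + -2.12·ey = (-3.8579,1.9424)

-3.86 1.94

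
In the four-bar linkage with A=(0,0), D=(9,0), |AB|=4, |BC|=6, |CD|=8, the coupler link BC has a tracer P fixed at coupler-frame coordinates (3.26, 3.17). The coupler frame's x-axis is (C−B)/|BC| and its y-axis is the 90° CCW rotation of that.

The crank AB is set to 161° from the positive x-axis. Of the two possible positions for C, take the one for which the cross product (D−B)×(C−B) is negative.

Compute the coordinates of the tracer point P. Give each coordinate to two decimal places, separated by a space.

A=(0,0), D=(9.00,0)
B = A + 4.00·(cos161°, sin161°) = (-3.7821, 1.3023)
|BD| = 12.8482
circle(B,6.00) ∩ circle(D,8.00): a=5.3345, h=2.7465
  candidates: C₊=(1.8033,3.4940) cross=35.288; C₋=(1.2465,-1.9708) cross=-35.288
  mode - wants cross < 0 → take C=(1.2465,-1.9708) (cross=-35.288)
ex = (C−B)/|BC| = (0.8381,-0.5455); ey = (0.5455,0.8381)
P = B + 3.26·ex + 3.17·ey = (0.6794,2.1807)

0.68 2.18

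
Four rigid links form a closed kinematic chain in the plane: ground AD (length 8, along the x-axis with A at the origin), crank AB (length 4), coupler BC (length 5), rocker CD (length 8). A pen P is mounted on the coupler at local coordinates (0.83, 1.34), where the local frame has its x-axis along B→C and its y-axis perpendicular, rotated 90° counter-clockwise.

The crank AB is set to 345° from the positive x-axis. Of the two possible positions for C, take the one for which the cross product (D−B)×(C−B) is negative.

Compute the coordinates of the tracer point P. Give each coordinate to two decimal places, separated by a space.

4.94 -2.19

A=(0,0), D=(8.00,0)
B = A + 4.00·(cos345°, sin345°) = (3.8637, -1.0353)
|BD| = 4.2639
circle(B,5.00) ∩ circle(D,8.00): a=-2.4413, h=4.3635
  candidates: C₊=(0.4360,2.6049) cross=18.605; C₋=(2.5549,-5.8609) cross=-18.605
  mode - wants cross < 0 → take C=(2.5549,-5.8609) (cross=-18.605)
ex = (C−B)/|BC| = (-0.2618,-0.9651); ey = (0.9651,-0.2618)
P = B + 0.83·ex + 1.34·ey = (4.9397,-2.1871)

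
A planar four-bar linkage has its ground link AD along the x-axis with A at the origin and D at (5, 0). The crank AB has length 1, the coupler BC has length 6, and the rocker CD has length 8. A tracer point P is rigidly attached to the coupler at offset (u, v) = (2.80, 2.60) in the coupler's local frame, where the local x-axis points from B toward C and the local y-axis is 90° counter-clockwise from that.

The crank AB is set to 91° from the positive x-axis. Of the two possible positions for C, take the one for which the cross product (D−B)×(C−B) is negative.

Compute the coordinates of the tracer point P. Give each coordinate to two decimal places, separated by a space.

1.89 -2.31

A=(0,0), D=(5.00,0)
B = A + 1.00·(cos91°, sin91°) = (-0.0175, 0.9998)
|BD| = 5.1161
circle(B,6.00) ∩ circle(D,8.00): a=-0.1784, h=5.9973
  candidates: C₊=(0.9797,6.9164) cross=30.683; C₋=(-1.3645,-4.8470) cross=-30.683
  mode - wants cross < 0 → take C=(-1.3645,-4.8470) (cross=-30.683)
ex = (C−B)/|BC| = (-0.2245,-0.9745); ey = (0.9745,-0.2245)
P = B + 2.80·ex + 2.60·ey = (1.8876,-2.3124)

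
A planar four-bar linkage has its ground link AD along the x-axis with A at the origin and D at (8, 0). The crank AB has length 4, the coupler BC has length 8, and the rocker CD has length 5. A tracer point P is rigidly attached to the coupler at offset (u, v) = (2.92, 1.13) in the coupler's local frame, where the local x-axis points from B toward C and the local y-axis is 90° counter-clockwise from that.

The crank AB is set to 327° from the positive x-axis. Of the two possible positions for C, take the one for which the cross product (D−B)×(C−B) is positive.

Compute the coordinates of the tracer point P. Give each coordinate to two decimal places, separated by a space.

3.71 0.93

A=(0,0), D=(8.00,0)
B = A + 4.00·(cos327°, sin327°) = (3.3547, -2.1786)
|BD| = 5.1308
circle(B,8.00) ∩ circle(D,5.00): a=6.3660, h=4.8450
  candidates: C₊=(7.0611,4.9111) cross=24.859; C₋=(11.1755,-3.8621) cross=-24.859
  mode + wants cross > 0 → take C=(7.0611,4.9111) (cross=24.859)
ex = (C−B)/|BC| = (0.4633,0.8862); ey = (-0.8862,0.4633)
P = B + 2.92·ex + 1.13·ey = (3.7061,0.9327)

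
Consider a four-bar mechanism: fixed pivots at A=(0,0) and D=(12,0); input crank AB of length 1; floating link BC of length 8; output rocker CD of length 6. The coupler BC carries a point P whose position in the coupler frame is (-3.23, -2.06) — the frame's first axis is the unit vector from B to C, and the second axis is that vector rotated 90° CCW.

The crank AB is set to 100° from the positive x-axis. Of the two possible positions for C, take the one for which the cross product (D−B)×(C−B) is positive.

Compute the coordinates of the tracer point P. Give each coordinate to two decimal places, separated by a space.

-2.49 -2.07

A=(0,0), D=(12.00,0)
B = A + 1.00·(cos100°, sin100°) = (-0.1736, 0.9848)
|BD| = 12.2134
circle(B,8.00) ∩ circle(D,6.00): a=7.2530, h=3.3755
  candidates: C₊=(7.3279,3.7645) cross=41.227; C₋=(6.7835,-2.9646) cross=-41.227
  mode + wants cross > 0 → take C=(7.3279,3.7645) (cross=41.227)
ex = (C−B)/|BC| = (0.9377,0.3475); ey = (-0.3475,0.9377)
P = B + -3.23·ex + -2.06·ey = (-2.4866,-2.0691)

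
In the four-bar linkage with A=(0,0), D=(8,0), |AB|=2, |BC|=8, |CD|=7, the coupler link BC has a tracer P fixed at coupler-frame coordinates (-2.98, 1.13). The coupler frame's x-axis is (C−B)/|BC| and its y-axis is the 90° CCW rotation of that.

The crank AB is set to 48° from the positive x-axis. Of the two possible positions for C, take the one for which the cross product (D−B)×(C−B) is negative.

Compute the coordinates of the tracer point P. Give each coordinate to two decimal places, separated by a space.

A=(0,0), D=(8.00,0)
B = A + 2.00·(cos48°, sin48°) = (1.3383, 1.4863)
|BD| = 6.8255
circle(B,8.00) ∩ circle(D,7.00): a=4.5116, h=6.6065
  candidates: C₊=(7.1802,6.9518) cross=45.093; C₋=(4.3030,-5.9441) cross=-45.093
  mode - wants cross < 0 → take C=(4.3030,-5.9441) (cross=-45.093)
ex = (C−B)/|BC| = (0.3706,-0.9288); ey = (0.9288,0.3706)
P = B + -2.98·ex + 1.13·ey = (1.2834,4.6729)

1.28 4.67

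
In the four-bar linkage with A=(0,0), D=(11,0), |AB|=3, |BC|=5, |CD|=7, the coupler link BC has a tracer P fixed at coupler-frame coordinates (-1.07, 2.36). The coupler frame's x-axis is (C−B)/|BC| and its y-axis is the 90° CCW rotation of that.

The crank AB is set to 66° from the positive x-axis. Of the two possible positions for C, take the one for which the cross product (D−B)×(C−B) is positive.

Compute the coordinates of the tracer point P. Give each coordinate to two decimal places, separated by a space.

A=(0,0), D=(11.00,0)
B = A + 3.00·(cos66°, sin66°) = (1.2202, 2.7406)
|BD| = 10.1565
circle(B,5.00) ∩ circle(D,7.00): a=3.8968, h=3.1329
  candidates: C₊=(5.8178,4.7058) cross=31.820; C₋=(4.1270,-1.3276) cross=-31.820
  mode + wants cross > 0 → take C=(5.8178,4.7058) (cross=31.820)
ex = (C−B)/|BC| = (0.9195,0.3930); ey = (-0.3930,0.9195)
P = B + -1.07·ex + 2.36·ey = (-0.6913,4.4902)

-0.69 4.49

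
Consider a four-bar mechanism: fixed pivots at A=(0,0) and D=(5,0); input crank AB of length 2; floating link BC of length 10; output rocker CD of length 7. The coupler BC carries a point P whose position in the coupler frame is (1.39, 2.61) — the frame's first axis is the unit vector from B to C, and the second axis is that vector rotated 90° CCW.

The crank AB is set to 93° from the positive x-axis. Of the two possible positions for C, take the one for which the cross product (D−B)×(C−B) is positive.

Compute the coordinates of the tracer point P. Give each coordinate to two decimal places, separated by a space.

0.26 4.93

A=(0,0), D=(5.00,0)
B = A + 2.00·(cos93°, sin93°) = (-0.1047, 1.9973)
|BD| = 5.4815
circle(B,10.00) ∩ circle(D,7.00): a=7.3928, h=6.7340
  candidates: C₊=(9.2335,5.5747) cross=36.912; C₋=(4.3263,-6.9675) cross=-36.912
  mode + wants cross > 0 → take C=(9.2335,5.5747) (cross=36.912)
ex = (C−B)/|BC| = (0.9338,0.3577); ey = (-0.3577,0.9338)
P = B + 1.39·ex + 2.61·ey = (0.2596,4.9318)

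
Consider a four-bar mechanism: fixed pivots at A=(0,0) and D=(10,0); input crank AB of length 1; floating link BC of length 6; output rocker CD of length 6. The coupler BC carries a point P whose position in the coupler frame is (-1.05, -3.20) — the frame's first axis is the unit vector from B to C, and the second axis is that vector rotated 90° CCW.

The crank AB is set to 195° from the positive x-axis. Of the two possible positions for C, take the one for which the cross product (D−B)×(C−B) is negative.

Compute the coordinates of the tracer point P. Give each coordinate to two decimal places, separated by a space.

-3.16 -2.81

A=(0,0), D=(10.00,0)
B = A + 1.00·(cos195°, sin195°) = (-0.9659, -0.2588)
|BD| = 10.9690
circle(B,6.00) ∩ circle(D,6.00): a=5.4845, h=2.4332
  candidates: C₊=(4.4596,2.3031) cross=26.690; C₋=(4.5744,-2.5619) cross=-26.690
  mode - wants cross < 0 → take C=(4.5744,-2.5619) (cross=-26.690)
ex = (C−B)/|BC| = (0.9234,-0.3838); ey = (0.3838,0.9234)
P = B + -1.05·ex + -3.20·ey = (-3.1638,-2.8106)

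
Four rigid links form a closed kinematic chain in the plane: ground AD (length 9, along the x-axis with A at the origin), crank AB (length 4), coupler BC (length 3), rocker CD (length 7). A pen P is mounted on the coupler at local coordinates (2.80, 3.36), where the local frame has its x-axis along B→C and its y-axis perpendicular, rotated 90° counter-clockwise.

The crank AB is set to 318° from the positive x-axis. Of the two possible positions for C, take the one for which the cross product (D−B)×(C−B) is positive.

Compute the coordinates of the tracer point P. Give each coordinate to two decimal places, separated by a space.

A=(0,0), D=(9.00,0)
B = A + 4.00·(cos318°, sin318°) = (2.9726, -2.6765)
|BD| = 6.5950
circle(B,3.00) ∩ circle(D,7.00): a=0.2649, h=2.9883
  candidates: C₊=(2.0019,0.1621) cross=19.708; C₋=(4.4274,-5.3001) cross=-19.708
  mode + wants cross > 0 → take C=(2.0019,0.1621) (cross=19.708)
ex = (C−B)/|BC| = (-0.3236,0.9462); ey = (-0.9462,-0.3236)
P = B + 2.80·ex + 3.36·ey = (-1.1127,-1.1143)

-1.11 -1.11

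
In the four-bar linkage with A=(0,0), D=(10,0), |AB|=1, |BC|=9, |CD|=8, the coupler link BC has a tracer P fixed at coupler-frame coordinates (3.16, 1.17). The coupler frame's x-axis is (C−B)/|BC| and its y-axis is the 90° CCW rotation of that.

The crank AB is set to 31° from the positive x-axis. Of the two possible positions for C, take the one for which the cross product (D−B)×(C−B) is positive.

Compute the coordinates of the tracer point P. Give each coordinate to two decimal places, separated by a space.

2.04 3.67

A=(0,0), D=(10.00,0)
B = A + 1.00·(cos31°, sin31°) = (0.8572, 0.5150)
|BD| = 9.1573
circle(B,9.00) ∩ circle(D,8.00): a=5.5069, h=7.1186
  candidates: C₊=(6.7557,7.3126) cross=65.187; C₋=(5.9550,-6.9020) cross=-65.187
  mode + wants cross > 0 → take C=(6.7557,7.3126) (cross=65.187)
ex = (C−B)/|BC| = (0.6554,0.7553); ey = (-0.7553,0.6554)
P = B + 3.16·ex + 1.17·ey = (2.0445,3.6686)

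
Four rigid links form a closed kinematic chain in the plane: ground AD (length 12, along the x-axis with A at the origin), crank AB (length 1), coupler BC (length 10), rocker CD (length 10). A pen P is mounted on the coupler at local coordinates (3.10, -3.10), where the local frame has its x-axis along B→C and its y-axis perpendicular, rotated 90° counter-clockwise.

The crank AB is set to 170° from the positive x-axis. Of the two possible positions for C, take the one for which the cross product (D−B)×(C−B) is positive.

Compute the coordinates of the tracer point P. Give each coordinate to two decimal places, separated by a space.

A=(0,0), D=(12.00,0)
B = A + 1.00·(cos170°, sin170°) = (-0.9848, 0.1736)
|BD| = 12.9860
circle(B,10.00) ∩ circle(D,10.00): a=6.4930, h=7.6053
  candidates: C₊=(5.6093,7.6915) cross=98.763; C₋=(5.4059,-7.5178) cross=-98.763
  mode + wants cross > 0 → take C=(5.6093,7.6915) (cross=98.763)
ex = (C−B)/|BC| = (0.6594,0.7518); ey = (-0.7518,0.6594)
P = B + 3.10·ex + -3.10·ey = (3.3899,0.4600)

3.39 0.46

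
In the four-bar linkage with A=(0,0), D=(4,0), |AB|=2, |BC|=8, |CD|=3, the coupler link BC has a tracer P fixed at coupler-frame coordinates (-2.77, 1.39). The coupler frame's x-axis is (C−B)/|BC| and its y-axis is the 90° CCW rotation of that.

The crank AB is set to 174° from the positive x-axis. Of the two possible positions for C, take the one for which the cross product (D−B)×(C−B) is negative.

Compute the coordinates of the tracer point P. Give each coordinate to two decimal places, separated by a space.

A=(0,0), D=(4.00,0)
B = A + 2.00·(cos174°, sin174°) = (-1.9890, 0.2091)
|BD| = 5.9927
circle(B,8.00) ∩ circle(D,3.00): a=7.5853, h=2.5424
  candidates: C₊=(5.6803,2.4853) cross=15.236; C₋=(5.5029,-2.5964) cross=-15.236
  mode - wants cross < 0 → take C=(5.5029,-2.5964) (cross=-15.236)
ex = (C−B)/|BC| = (0.9365,-0.3507); ey = (0.3507,0.9365)
P = B + -2.77·ex + 1.39·ey = (-4.0957,2.4822)

-4.10 2.48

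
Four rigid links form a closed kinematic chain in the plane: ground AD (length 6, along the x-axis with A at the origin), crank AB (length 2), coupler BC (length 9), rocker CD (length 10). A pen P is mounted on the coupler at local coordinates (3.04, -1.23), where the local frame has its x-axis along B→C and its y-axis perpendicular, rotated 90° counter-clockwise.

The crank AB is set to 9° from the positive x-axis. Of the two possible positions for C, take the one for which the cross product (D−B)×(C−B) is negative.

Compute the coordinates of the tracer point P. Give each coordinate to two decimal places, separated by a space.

A=(0,0), D=(6.00,0)
B = A + 2.00·(cos9°, sin9°) = (1.9754, 0.3129)
|BD| = 4.0368
circle(B,9.00) ∩ circle(D,10.00): a=-0.3350, h=8.9938
  candidates: C₊=(2.3385,9.3055) cross=36.306; C₋=(0.9443,-8.6279) cross=-36.306
  mode - wants cross < 0 → take C=(0.9443,-8.6279) (cross=-36.306)
ex = (C−B)/|BC| = (-0.1146,-0.9934); ey = (0.9934,-0.1146)
P = B + 3.04·ex + -1.23·ey = (0.4052,-2.5662)

0.41 -2.57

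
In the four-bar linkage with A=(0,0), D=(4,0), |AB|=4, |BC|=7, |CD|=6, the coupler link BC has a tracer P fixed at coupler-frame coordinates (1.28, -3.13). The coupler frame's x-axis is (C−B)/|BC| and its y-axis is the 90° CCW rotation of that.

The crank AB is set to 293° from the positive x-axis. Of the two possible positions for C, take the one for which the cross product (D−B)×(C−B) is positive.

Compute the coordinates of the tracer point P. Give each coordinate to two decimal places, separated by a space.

A=(0,0), D=(4.00,0)
B = A + 4.00·(cos293°, sin293°) = (1.5629, -3.6820)
|BD| = 4.4155
circle(B,7.00) ∩ circle(D,6.00): a=3.6798, h=5.9547
  candidates: C₊=(-1.3716,2.6732) cross=26.293; C₋=(8.5595,-3.9001) cross=-26.293
  mode + wants cross > 0 → take C=(-1.3716,2.6732) (cross=26.293)
ex = (C−B)/|BC| = (-0.4192,0.9079); ey = (-0.9079,-0.4192)
P = B + 1.28·ex + -3.13·ey = (3.8680,-1.2078)

3.87 -1.21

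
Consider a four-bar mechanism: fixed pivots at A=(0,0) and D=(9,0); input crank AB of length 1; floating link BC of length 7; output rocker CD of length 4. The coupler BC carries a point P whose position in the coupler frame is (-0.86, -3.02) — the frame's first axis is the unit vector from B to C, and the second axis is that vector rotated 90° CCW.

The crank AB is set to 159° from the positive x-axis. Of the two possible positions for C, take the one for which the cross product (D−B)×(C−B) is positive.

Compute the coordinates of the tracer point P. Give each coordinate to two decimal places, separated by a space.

-0.89 -2.78

A=(0,0), D=(9.00,0)
B = A + 1.00·(cos159°, sin159°) = (-0.9336, 0.3584)
|BD| = 9.9400
circle(B,7.00) ∩ circle(D,4.00): a=6.6300, h=2.2458
  candidates: C₊=(5.7730,2.3636) cross=22.323; C₋=(5.6111,-2.1250) cross=-22.323
  mode + wants cross > 0 → take C=(5.7730,2.3636) (cross=22.323)
ex = (C−B)/|BC| = (0.9581,0.2865); ey = (-0.2865,0.9581)
P = B + -0.86·ex + -3.02·ey = (-0.8924,-2.7814)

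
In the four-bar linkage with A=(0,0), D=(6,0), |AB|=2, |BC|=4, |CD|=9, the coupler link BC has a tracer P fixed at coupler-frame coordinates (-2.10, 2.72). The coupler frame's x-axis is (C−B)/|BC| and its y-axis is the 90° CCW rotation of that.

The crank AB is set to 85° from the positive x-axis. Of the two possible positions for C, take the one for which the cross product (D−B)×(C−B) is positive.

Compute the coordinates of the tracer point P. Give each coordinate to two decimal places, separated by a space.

A=(0,0), D=(6.00,0)
B = A + 2.00·(cos85°, sin85°) = (0.1743, 1.9924)
|BD| = 6.1570
circle(B,4.00) ∩ circle(D,9.00): a=-2.2001, h=3.3406
  candidates: C₊=(-0.8264,5.8652) cross=20.568; C₋=(-2.9884,-0.4565) cross=-20.568
  mode + wants cross > 0 → take C=(-0.8264,5.8652) (cross=20.568)
ex = (C−B)/|BC| = (-0.2502,0.9682); ey = (-0.9682,-0.2502)
P = B + -2.10·ex + 2.72·ey = (-1.9338,-0.7213)

-1.93 -0.72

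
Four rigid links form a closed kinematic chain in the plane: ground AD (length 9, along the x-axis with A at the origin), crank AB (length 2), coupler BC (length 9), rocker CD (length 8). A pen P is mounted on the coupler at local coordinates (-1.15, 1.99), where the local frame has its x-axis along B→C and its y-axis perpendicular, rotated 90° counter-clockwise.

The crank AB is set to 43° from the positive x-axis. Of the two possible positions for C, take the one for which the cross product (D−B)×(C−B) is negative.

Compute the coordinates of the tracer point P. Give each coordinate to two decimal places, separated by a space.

2.84 3.20

A=(0,0), D=(9.00,0)
B = A + 2.00·(cos43°, sin43°) = (1.4627, 1.3640)
|BD| = 7.6597
circle(B,9.00) ∩ circle(D,8.00): a=4.9396, h=7.5233
  candidates: C₊=(7.6630,7.8875) cross=57.627; C₋=(4.9836,-6.9187) cross=-57.627
  mode - wants cross < 0 → take C=(4.9836,-6.9187) (cross=-57.627)
ex = (C−B)/|BC| = (0.3912,-0.9203); ey = (0.9203,0.3912)
P = B + -1.15·ex + 1.99·ey = (2.8442,3.2009)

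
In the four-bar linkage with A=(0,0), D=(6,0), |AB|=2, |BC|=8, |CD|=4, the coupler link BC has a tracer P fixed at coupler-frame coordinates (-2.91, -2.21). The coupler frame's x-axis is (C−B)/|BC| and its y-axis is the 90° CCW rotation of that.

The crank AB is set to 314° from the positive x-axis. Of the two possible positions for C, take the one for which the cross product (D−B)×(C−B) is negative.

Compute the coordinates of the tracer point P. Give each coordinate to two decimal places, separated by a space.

-1.71 -3.37

A=(0,0), D=(6.00,0)
B = A + 2.00·(cos314°, sin314°) = (1.3893, -1.4387)
|BD| = 4.8299
circle(B,8.00) ∩ circle(D,4.00): a=7.3840, h=3.0784
  candidates: C₊=(7.5212,3.6995) cross=14.869; C₋=(9.3551,-2.1779) cross=-14.869
  mode - wants cross < 0 → take C=(9.3551,-2.1779) (cross=-14.869)
ex = (C−B)/|BC| = (0.9957,-0.0924); ey = (0.0924,0.9957)
P = B + -2.91·ex + -2.21·ey = (-1.7125,-3.3703)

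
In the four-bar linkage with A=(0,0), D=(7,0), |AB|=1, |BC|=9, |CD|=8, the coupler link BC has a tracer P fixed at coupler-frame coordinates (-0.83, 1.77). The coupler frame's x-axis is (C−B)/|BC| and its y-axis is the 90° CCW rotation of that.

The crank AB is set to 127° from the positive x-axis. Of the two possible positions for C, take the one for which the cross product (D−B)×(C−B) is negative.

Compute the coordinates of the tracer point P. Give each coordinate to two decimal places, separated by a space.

A=(0,0), D=(7.00,0)
B = A + 1.00·(cos127°, sin127°) = (-0.6018, 0.7986)
|BD| = 7.6437
circle(B,9.00) ∩ circle(D,8.00): a=4.9339, h=7.5271
  candidates: C₊=(5.0915,7.7690) cross=57.534; C₋=(3.5186,-7.2028) cross=-57.534
  mode - wants cross < 0 → take C=(3.5186,-7.2028) (cross=-57.534)
ex = (C−B)/|BC| = (0.4578,-0.8890); ey = (0.8890,0.4578)
P = B + -0.83·ex + 1.77·ey = (0.5918,2.3469)

0.59 2.35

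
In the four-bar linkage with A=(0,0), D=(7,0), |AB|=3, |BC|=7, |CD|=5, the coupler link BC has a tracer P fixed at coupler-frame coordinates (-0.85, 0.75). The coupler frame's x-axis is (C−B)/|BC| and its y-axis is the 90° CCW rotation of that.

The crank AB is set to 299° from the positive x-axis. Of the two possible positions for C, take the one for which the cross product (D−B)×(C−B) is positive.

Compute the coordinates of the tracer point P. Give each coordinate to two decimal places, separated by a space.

0.45 -3.16

A=(0,0), D=(7.00,0)
B = A + 3.00·(cos299°, sin299°) = (1.4544, -2.6239)
|BD| = 6.1350
circle(B,7.00) ∩ circle(D,5.00): a=5.0235, h=4.8749
  candidates: C₊=(3.9104,3.9312) cross=29.907; C₋=(8.0802,-4.8819) cross=-29.907
  mode + wants cross > 0 → take C=(3.9104,3.9312) (cross=29.907)
ex = (C−B)/|BC| = (0.3508,0.9364); ey = (-0.9364,0.3508)
P = B + -0.85·ex + 0.75·ey = (0.4539,-3.1567)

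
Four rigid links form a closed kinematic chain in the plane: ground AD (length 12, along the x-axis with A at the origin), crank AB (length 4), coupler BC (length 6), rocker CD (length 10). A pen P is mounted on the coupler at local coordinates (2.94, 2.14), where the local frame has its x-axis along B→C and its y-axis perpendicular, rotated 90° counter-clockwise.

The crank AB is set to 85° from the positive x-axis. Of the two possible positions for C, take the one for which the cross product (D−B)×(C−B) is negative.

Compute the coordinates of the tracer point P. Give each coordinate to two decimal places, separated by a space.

A=(0,0), D=(12.00,0)
B = A + 4.00·(cos85°, sin85°) = (0.3486, 3.9848)
|BD| = 12.3139
circle(B,6.00) ∩ circle(D,10.00): a=3.5583, h=4.8310
  candidates: C₊=(5.2788,7.4044) cross=59.489; C₋=(2.1521,-1.7377) cross=-59.489
  mode - wants cross < 0 → take C=(2.1521,-1.7377) (cross=-59.489)
ex = (C−B)/|BC| = (0.3006,-0.9538); ey = (0.9538,0.3006)
P = B + 2.94·ex + 2.14·ey = (3.2734,1.8240)

3.27 1.82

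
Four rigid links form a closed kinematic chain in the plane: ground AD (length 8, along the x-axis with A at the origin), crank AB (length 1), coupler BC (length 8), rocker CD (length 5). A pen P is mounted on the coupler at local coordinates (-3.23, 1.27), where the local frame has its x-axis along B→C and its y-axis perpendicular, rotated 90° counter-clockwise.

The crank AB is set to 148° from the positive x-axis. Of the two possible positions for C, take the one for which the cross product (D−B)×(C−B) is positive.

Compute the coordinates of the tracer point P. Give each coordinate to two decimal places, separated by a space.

-4.27 -0.02

A=(0,0), D=(8.00,0)
B = A + 1.00·(cos148°, sin148°) = (-0.8480, 0.5299)
|BD| = 8.8639
circle(B,8.00) ∩ circle(D,5.00): a=6.6319, h=4.4742
  candidates: C₊=(6.0395,4.5996) cross=39.659; C₋=(5.5045,-4.3327) cross=-39.659
  mode + wants cross > 0 → take C=(6.0395,4.5996) (cross=39.659)
ex = (C−B)/|BC| = (0.8609,0.5087); ey = (-0.5087,0.8609)
P = B + -3.23·ex + 1.27·ey = (-4.2749,-0.0198)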